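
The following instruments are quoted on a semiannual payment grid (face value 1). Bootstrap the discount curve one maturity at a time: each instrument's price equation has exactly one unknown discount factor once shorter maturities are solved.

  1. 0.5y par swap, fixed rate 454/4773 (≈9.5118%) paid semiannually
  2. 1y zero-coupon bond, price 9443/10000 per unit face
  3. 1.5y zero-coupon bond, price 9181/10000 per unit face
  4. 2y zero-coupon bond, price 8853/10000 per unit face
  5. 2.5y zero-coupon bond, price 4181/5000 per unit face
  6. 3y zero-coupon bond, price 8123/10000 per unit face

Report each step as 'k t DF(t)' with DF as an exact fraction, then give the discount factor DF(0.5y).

1 1/2 4773/5000
2 1 9443/10000
3 3/2 9181/10000
4 2 8853/10000
5 5/2 4181/5000
6 3 8123/10000
DF(0.5y) = 4773/5000 ≈ 0.954600

step 1 [0.5y] swap r/2=227/4773: DF=(1 − 227/4773·(0))/(1+227/4773) = 4773/5000 ≈ 0.954600
step 2 [1y] zero: DF = P = 9443/10000 ≈ 0.944300
step 3 [1.5y] zero: DF = P = 9181/10000 ≈ 0.918100
step 4 [2y] zero: DF = P = 8853/10000 ≈ 0.885300
step 5 [2.5y] zero: DF = P = 4181/5000 ≈ 0.836200
step 6 [3y] zero: DF = P = 8123/10000 ≈ 0.812300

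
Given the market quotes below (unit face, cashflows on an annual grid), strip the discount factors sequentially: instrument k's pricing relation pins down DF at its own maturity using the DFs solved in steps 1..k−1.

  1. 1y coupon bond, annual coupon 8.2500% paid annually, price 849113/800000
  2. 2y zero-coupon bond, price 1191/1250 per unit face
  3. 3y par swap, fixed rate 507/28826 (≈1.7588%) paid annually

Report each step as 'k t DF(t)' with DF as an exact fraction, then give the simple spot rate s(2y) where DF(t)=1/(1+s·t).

step 1 [1y] bond c/1=33/400: DF=(849113/800000 − 33/400·(0))/(1+33/400) = 1961/2000 ≈ 0.980500
step 2 [2y] zero: DF = P = 1191/1250 ≈ 0.952800
step 3 [3y] swap r/1=507/28826: DF=(1 − 507/28826·(0.980500+0.952800))/(1+507/28826) = 9493/10000 ≈ 0.949300

1 1 1961/2000
2 2 1191/1250
3 3 9493/10000
s(2y) = (1/(1191/1250) − 1)/(2) = 59/2382 ≈ 2.4769%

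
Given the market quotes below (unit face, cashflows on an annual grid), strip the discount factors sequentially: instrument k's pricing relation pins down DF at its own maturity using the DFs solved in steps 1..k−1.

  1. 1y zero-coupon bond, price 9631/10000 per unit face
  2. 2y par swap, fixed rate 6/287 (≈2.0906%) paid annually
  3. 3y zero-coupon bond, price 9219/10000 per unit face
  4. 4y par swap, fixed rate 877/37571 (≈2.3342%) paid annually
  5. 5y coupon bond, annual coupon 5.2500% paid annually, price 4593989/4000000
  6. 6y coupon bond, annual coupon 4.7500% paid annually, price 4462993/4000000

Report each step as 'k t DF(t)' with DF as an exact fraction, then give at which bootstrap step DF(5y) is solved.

1 1 9631/10000
2 2 4799/5000
3 3 9219/10000
4 4 9123/10000
5 5 4519/5000
6 6 4269/5000
DF(5y) is solved at step 5

step 1 [1y] zero: DF = P = 9631/10000 ≈ 0.963100
step 2 [2y] swap r/1=6/287: DF=(1 − 6/287·(0.963100))/(1+6/287) = 4799/5000 ≈ 0.959800
step 3 [3y] zero: DF = P = 9219/10000 ≈ 0.921900
step 4 [4y] swap r/1=877/37571: DF=(1 − 877/37571·(0.963100+0.959800+0.921900))/(1+877/37571) = 9123/10000 ≈ 0.912300
step 5 [5y] bond c/1=21/400: DF=(4593989/4000000 − 21/400·(0.963100+0.959800+0.921900+0.912300))/(1+21/400) = 4519/5000 ≈ 0.903800
step 6 [6y] bond c/1=19/400: DF=(4462993/4000000 − 19/400·(0.963100+0.959800+0.921900+0.912300+0.903800))/(1+19/400) = 4269/5000 ≈ 0.853800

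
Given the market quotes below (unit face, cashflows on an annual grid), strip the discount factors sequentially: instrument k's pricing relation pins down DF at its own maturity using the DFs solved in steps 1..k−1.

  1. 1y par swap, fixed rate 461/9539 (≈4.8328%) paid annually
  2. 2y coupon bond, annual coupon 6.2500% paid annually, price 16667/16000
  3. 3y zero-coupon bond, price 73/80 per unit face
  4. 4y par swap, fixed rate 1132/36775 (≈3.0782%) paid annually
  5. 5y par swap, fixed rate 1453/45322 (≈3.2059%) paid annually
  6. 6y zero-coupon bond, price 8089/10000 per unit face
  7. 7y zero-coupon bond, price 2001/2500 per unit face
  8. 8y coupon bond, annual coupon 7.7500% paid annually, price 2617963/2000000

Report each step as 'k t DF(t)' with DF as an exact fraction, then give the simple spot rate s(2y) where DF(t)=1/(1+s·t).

step 1 [1y] swap r/1=461/9539: DF=(1 − 461/9539·(0))/(1+461/9539) = 9539/10000 ≈ 0.953900
step 2 [2y] bond c/1=1/16: DF=(16667/16000 − 1/16·(0.953900))/(1+1/16) = 9243/10000 ≈ 0.924300
step 3 [3y] zero: DF = P = 73/80 ≈ 0.912500
step 4 [4y] swap r/1=1132/36775: DF=(1 − 1132/36775·(0.953900+0.924300+0.912500))/(1+1132/36775) = 2217/2500 ≈ 0.886800
step 5 [5y] swap r/1=1453/45322: DF=(1 − 1453/45322·(0.953900+0.924300+0.912500+0.886800))/(1+1453/45322) = 8547/10000 ≈ 0.854700
step 6 [6y] zero: DF = P = 8089/10000 ≈ 0.808900
step 7 [7y] zero: DF = P = 2001/2500 ≈ 0.800400
step 8 [8y] bond c/1=31/400: DF=(2617963/2000000 − 31/400·(0.953900+0.924300+0.912500+0.886800+0.854700+0.808900+0.800400))/(1+31/400) = 7731/10000 ≈ 0.773100

1 1 9539/10000
2 2 9243/10000
3 3 73/80
4 4 2217/2500
5 5 8547/10000
6 6 8089/10000
7 7 2001/2500
8 8 7731/10000
s(2y) = (1/(9243/10000) − 1)/(2) = 757/18486 ≈ 4.0950%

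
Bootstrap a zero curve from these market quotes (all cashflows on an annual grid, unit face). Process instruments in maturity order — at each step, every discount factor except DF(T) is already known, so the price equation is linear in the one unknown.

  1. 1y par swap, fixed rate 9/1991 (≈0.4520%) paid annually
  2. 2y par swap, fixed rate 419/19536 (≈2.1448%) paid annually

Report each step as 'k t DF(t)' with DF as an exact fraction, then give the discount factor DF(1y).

1 1 1991/2000
2 2 9581/10000
DF(1y) = 1991/2000 ≈ 0.995500

step 1 [1y] swap r/1=9/1991: DF=(1 − 9/1991·(0))/(1+9/1991) = 1991/2000 ≈ 0.995500
step 2 [2y] swap r/1=419/19536: DF=(1 − 419/19536·(0.995500))/(1+419/19536) = 9581/10000 ≈ 0.958100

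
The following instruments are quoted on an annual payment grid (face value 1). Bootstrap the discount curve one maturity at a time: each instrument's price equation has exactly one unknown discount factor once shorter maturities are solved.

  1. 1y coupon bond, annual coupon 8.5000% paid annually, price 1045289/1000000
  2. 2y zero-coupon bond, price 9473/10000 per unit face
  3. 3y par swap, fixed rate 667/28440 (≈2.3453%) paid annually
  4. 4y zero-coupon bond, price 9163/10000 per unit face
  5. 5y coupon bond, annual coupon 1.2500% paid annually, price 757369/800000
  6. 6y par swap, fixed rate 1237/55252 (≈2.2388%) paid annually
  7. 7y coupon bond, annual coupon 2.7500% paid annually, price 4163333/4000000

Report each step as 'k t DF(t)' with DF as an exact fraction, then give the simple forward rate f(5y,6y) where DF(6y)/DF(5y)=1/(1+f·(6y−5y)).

1 1 4817/5000
2 2 9473/10000
3 3 9333/10000
4 4 9163/10000
5 5 4443/5000
6 6 8763/10000
7 7 8651/10000
f(5y,6y) = ((4443/5000)/(8763/10000) − 1)/(1) = 41/2921 ≈ 1.4036%

step 1 [1y] bond c/1=17/200: DF=(1045289/1000000 − 17/200·(0))/(1+17/200) = 4817/5000 ≈ 0.963400
step 2 [2y] zero: DF = P = 9473/10000 ≈ 0.947300
step 3 [3y] swap r/1=667/28440: DF=(1 − 667/28440·(0.963400+0.947300))/(1+667/28440) = 9333/10000 ≈ 0.933300
step 4 [4y] zero: DF = P = 9163/10000 ≈ 0.916300
step 5 [5y] bond c/1=1/80: DF=(757369/800000 − 1/80·(0.963400+0.947300+0.933300+0.916300))/(1+1/80) = 4443/5000 ≈ 0.888600
step 6 [6y] swap r/1=1237/55252: DF=(1 − 1237/55252·(0.963400+0.947300+0.933300+0.916300+0.888600))/(1+1237/55252) = 8763/10000 ≈ 0.876300
step 7 [7y] bond c/1=11/400: DF=(4163333/4000000 − 11/400·(0.963400+0.947300+0.933300+0.916300+0.888600+0.876300))/(1+11/400) = 8651/10000 ≈ 0.865100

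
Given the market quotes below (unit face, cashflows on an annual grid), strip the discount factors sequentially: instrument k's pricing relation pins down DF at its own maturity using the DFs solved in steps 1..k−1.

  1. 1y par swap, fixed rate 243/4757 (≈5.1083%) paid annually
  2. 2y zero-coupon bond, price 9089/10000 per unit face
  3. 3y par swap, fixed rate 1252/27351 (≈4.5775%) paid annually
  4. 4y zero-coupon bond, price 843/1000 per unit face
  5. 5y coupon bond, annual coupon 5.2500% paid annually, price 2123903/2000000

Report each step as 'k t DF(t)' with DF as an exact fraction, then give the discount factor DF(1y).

step 1 [1y] swap r/1=243/4757: DF=(1 − 243/4757·(0))/(1+243/4757) = 4757/5000 ≈ 0.951400
step 2 [2y] zero: DF = P = 9089/10000 ≈ 0.908900
step 3 [3y] swap r/1=1252/27351: DF=(1 − 1252/27351·(0.951400+0.908900))/(1+1252/27351) = 2187/2500 ≈ 0.874800
step 4 [4y] zero: DF = P = 843/1000 ≈ 0.843000
step 5 [5y] bond c/1=21/400: DF=(2123903/2000000 − 21/400·(0.951400+0.908900+0.874800+0.843000))/(1+21/400) = 1661/2000 ≈ 0.830500

1 1 4757/5000
2 2 9089/10000
3 3 2187/2500
4 4 843/1000
5 5 1661/2000
DF(1y) = 4757/5000 ≈ 0.951400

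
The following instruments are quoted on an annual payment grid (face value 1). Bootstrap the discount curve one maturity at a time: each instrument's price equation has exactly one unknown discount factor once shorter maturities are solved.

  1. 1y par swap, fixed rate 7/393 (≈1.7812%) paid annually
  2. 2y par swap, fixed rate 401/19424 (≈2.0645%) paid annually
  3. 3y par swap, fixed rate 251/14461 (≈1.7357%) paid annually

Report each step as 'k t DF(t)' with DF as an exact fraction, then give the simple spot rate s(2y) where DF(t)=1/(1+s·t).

1 1 393/400
2 2 9599/10000
3 3 4749/5000
s(2y) = (1/(9599/10000) − 1)/(2) = 401/19198 ≈ 2.0888%

step 1 [1y] swap r/1=7/393: DF=(1 − 7/393·(0))/(1+7/393) = 393/400 ≈ 0.982500
step 2 [2y] swap r/1=401/19424: DF=(1 − 401/19424·(0.982500))/(1+401/19424) = 9599/10000 ≈ 0.959900
step 3 [3y] swap r/1=251/14461: DF=(1 − 251/14461·(0.982500+0.959900))/(1+251/14461) = 4749/5000 ≈ 0.949800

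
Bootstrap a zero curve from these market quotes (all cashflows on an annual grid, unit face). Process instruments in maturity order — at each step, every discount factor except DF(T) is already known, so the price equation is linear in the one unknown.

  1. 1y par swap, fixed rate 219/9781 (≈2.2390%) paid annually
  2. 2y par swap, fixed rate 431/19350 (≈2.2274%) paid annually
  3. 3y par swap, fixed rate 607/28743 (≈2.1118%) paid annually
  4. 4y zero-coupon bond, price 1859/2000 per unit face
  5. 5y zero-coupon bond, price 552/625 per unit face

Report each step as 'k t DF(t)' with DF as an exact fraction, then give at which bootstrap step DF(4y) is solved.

step 1 [1y] swap r/1=219/9781: DF=(1 − 219/9781·(0))/(1+219/9781) = 9781/10000 ≈ 0.978100
step 2 [2y] swap r/1=431/19350: DF=(1 − 431/19350·(0.978100))/(1+431/19350) = 9569/10000 ≈ 0.956900
step 3 [3y] swap r/1=607/28743: DF=(1 − 607/28743·(0.978100+0.956900))/(1+607/28743) = 9393/10000 ≈ 0.939300
step 4 [4y] zero: DF = P = 1859/2000 ≈ 0.929500
step 5 [5y] zero: DF = P = 552/625 ≈ 0.883200

1 1 9781/10000
2 2 9569/10000
3 3 9393/10000
4 4 1859/2000
5 5 552/625
DF(4y) is solved at step 4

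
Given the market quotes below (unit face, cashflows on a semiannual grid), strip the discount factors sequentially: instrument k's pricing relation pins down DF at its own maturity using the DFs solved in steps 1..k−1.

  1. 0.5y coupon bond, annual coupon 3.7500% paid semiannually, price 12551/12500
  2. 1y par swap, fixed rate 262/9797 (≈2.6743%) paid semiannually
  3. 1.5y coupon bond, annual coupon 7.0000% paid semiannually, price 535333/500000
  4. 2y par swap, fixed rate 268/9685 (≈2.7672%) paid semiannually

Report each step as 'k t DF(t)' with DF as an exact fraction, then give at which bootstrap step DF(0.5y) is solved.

1 1/2 616/625
2 1 4869/5000
3 3/2 4841/5000
4 2 1183/1250
DF(0.5y) is solved at step 1

step 1 [0.5y] bond c/2=3/160: DF=(12551/12500 − 3/160·(0))/(1+3/160) = 616/625 ≈ 0.985600
step 2 [1y] swap r/2=131/9797: DF=(1 − 131/9797·(0.985600))/(1+131/9797) = 4869/5000 ≈ 0.973800
step 3 [1.5y] bond c/2=7/200: DF=(535333/500000 − 7/200·(0.985600+0.973800))/(1+7/200) = 4841/5000 ≈ 0.968200
step 4 [2y] swap r/2=134/9685: DF=(1 − 134/9685·(0.985600+0.973800+0.968200))/(1+134/9685) = 1183/1250 ≈ 0.946400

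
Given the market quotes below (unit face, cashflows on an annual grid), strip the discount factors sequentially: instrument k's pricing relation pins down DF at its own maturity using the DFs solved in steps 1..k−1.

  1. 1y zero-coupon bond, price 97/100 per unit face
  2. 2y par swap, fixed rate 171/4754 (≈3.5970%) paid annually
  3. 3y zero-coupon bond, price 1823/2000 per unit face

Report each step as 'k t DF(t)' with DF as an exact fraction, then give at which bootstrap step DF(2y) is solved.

1 1 97/100
2 2 2329/2500
3 3 1823/2000
DF(2y) is solved at step 2

step 1 [1y] zero: DF = P = 97/100 ≈ 0.970000
step 2 [2y] swap r/1=171/4754: DF=(1 − 171/4754·(0.970000))/(1+171/4754) = 2329/2500 ≈ 0.931600
step 3 [3y] zero: DF = P = 1823/2000 ≈ 0.911500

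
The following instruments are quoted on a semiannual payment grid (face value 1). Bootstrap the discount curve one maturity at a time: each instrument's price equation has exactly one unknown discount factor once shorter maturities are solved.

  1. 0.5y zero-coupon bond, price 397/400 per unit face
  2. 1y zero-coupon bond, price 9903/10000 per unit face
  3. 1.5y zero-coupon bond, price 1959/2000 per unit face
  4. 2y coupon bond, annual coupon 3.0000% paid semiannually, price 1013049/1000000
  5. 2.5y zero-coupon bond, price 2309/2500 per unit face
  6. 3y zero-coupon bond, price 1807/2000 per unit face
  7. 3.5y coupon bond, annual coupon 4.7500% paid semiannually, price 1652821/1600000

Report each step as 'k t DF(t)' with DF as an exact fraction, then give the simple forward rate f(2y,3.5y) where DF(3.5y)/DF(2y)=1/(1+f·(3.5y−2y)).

1 1/2 397/400
2 1 9903/10000
3 3/2 1959/2000
4 2 9543/10000
5 5/2 2309/2500
6 3 1807/2000
7 7/2 4379/5000
f(2y,3.5y) = ((9543/10000)/(4379/5000) − 1)/(3/2) = 785/13137 ≈ 5.9755%

step 1 [0.5y] zero: DF = P = 397/400 ≈ 0.992500
step 2 [1y] zero: DF = P = 9903/10000 ≈ 0.990300
step 3 [1.5y] zero: DF = P = 1959/2000 ≈ 0.979500
step 4 [2y] bond c/2=3/200: DF=(1013049/1000000 − 3/200·(0.992500+0.990300+0.979500))/(1+3/200) = 9543/10000 ≈ 0.954300
step 5 [2.5y] zero: DF = P = 2309/2500 ≈ 0.923600
step 6 [3y] zero: DF = P = 1807/2000 ≈ 0.903500
step 7 [3.5y] bond c/2=19/800: DF=(1652821/1600000 − 19/800·(0.992500+0.990300+0.979500+0.954300+0.923600+0.903500))/(1+19/800) = 4379/5000 ≈ 0.875800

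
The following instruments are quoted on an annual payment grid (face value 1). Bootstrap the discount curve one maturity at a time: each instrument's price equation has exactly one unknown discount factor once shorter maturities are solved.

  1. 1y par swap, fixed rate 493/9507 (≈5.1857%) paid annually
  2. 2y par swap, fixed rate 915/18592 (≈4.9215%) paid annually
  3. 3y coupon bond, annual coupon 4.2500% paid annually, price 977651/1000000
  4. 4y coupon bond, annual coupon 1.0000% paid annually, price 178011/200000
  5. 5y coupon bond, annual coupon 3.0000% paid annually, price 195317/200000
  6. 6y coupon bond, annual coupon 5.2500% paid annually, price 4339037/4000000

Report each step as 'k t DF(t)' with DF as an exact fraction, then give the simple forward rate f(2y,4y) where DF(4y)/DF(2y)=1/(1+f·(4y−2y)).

step 1 [1y] swap r/1=493/9507: DF=(1 − 493/9507·(0))/(1+493/9507) = 9507/10000 ≈ 0.950700
step 2 [2y] swap r/1=915/18592: DF=(1 − 915/18592·(0.950700))/(1+915/18592) = 1817/2000 ≈ 0.908500
step 3 [3y] bond c/1=17/400: DF=(977651/1000000 − 17/400·(0.950700+0.908500))/(1+17/400) = 431/500 ≈ 0.862000
step 4 [4y] bond c/1=1/100: DF=(178011/200000 − 1/100·(0.950700+0.908500+0.862000))/(1+1/100) = 8543/10000 ≈ 0.854300
step 5 [5y] bond c/1=3/100: DF=(195317/200000 − 3/100·(0.950700+0.908500+0.862000+0.854300))/(1+3/100) = 211/250 ≈ 0.844000
step 6 [6y] bond c/1=21/400: DF=(4339037/4000000 − 21/400·(0.950700+0.908500+0.862000+0.854300+0.844000))/(1+21/400) = 4051/5000 ≈ 0.810200

1 1 9507/10000
2 2 1817/2000
3 3 431/500
4 4 8543/10000
5 5 211/250
6 6 4051/5000
f(2y,4y) = ((1817/2000)/(8543/10000) − 1)/(2) = 271/8543 ≈ 3.1722%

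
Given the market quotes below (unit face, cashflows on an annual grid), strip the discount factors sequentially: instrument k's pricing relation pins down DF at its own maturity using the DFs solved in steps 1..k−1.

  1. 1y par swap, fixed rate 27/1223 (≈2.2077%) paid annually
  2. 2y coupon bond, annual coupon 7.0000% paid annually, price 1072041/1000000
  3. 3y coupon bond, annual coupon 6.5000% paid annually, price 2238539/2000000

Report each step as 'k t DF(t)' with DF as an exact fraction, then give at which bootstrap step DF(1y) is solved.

1 1 1223/1250
2 2 9379/10000
3 3 467/500
DF(1y) is solved at step 1

step 1 [1y] swap r/1=27/1223: DF=(1 − 27/1223·(0))/(1+27/1223) = 1223/1250 ≈ 0.978400
step 2 [2y] bond c/1=7/100: DF=(1072041/1000000 − 7/100·(0.978400))/(1+7/100) = 9379/10000 ≈ 0.937900
step 3 [3y] bond c/1=13/200: DF=(2238539/2000000 − 13/200·(0.978400+0.937900))/(1+13/200) = 467/500 ≈ 0.934000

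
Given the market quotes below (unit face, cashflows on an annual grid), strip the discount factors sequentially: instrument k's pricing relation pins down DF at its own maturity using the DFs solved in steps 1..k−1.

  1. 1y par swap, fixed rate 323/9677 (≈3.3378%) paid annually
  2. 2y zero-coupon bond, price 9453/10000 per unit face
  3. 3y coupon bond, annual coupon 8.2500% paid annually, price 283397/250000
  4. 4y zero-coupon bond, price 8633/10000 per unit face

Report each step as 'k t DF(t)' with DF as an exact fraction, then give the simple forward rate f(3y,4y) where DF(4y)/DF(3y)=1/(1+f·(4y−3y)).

step 1 [1y] swap r/1=323/9677: DF=(1 − 323/9677·(0))/(1+323/9677) = 9677/10000 ≈ 0.967700
step 2 [2y] zero: DF = P = 9453/10000 ≈ 0.945300
step 3 [3y] bond c/1=33/400: DF=(283397/250000 − 33/400·(0.967700+0.945300))/(1+33/400) = 4507/5000 ≈ 0.901400
step 4 [4y] zero: DF = P = 8633/10000 ≈ 0.863300

1 1 9677/10000
2 2 9453/10000
3 3 4507/5000
4 4 8633/10000
f(3y,4y) = ((4507/5000)/(8633/10000) − 1)/(1) = 381/8633 ≈ 4.4133%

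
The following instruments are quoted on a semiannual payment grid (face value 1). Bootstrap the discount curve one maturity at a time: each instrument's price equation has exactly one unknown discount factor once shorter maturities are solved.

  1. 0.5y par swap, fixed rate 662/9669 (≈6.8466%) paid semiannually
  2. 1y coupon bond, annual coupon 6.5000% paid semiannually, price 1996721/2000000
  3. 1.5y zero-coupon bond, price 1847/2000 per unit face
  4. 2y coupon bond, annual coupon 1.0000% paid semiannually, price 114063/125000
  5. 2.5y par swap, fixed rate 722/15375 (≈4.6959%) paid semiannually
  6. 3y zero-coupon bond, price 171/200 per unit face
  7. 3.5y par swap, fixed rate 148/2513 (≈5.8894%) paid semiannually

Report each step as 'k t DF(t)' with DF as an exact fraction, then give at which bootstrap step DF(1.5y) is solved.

step 1 [0.5y] swap r/2=331/9669: DF=(1 − 331/9669·(0))/(1+331/9669) = 9669/10000 ≈ 0.966900
step 2 [1y] bond c/2=13/400: DF=(1996721/2000000 − 13/400·(0.966900))/(1+13/400) = 1873/2000 ≈ 0.936500
step 3 [1.5y] zero: DF = P = 1847/2000 ≈ 0.923500
step 4 [2y] bond c/2=1/200: DF=(114063/125000 − 1/200·(0.966900+0.936500+0.923500))/(1+1/200) = 8939/10000 ≈ 0.893900
step 5 [2.5y] swap r/2=361/15375: DF=(1 − 361/15375·(0.966900+0.936500+0.923500+0.893900))/(1+361/15375) = 8917/10000 ≈ 0.891700
step 6 [3y] zero: DF = P = 171/200 ≈ 0.855000
step 7 [3.5y] swap r/2=74/2513: DF=(1 − 74/2513·(0.966900+0.936500+0.923500+0.893900+0.891700+0.855000))/(1+74/2513) = 163/200 ≈ 0.815000

1 1/2 9669/10000
2 1 1873/2000
3 3/2 1847/2000
4 2 8939/10000
5 5/2 8917/10000
6 3 171/200
7 7/2 163/200
DF(1.5y) is solved at step 3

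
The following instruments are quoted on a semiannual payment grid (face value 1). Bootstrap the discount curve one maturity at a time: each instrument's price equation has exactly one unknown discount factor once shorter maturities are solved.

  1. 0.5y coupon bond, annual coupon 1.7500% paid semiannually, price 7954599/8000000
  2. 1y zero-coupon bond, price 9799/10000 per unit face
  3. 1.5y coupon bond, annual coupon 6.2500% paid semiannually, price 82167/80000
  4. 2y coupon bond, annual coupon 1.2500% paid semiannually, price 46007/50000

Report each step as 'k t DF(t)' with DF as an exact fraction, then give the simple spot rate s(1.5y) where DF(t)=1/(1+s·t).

step 1 [0.5y] bond c/2=7/800: DF=(7954599/8000000 − 7/800·(0))/(1+7/800) = 9857/10000 ≈ 0.985700
step 2 [1y] zero: DF = P = 9799/10000 ≈ 0.979900
step 3 [1.5y] bond c/2=1/32: DF=(82167/80000 − 1/32·(0.985700+0.979900))/(1+1/32) = 2341/2500 ≈ 0.936400
step 4 [2y] bond c/2=1/160: DF=(46007/50000 − 1/160·(0.985700+0.979900+0.936400))/(1+1/160) = 2241/2500 ≈ 0.896400

1 1/2 9857/10000
2 1 9799/10000
3 3/2 2341/2500
4 2 2241/2500
s(1.5y) = (1/(2341/2500) − 1)/(3/2) = 106/2341 ≈ 4.5280%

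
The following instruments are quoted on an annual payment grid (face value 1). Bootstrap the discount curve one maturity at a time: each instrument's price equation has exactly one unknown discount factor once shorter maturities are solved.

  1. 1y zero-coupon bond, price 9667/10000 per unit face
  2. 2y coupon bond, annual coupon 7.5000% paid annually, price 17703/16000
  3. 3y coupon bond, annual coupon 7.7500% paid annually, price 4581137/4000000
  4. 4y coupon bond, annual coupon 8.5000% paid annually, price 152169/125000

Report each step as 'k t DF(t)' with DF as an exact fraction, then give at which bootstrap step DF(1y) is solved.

1 1 9667/10000
2 2 4809/5000
3 3 4621/5000
4 4 1797/2000
DF(1y) is solved at step 1

step 1 [1y] zero: DF = P = 9667/10000 ≈ 0.966700
step 2 [2y] bond c/1=3/40: DF=(17703/16000 − 3/40·(0.966700))/(1+3/40) = 4809/5000 ≈ 0.961800
step 3 [3y] bond c/1=31/400: DF=(4581137/4000000 − 31/400·(0.966700+0.961800))/(1+31/400) = 4621/5000 ≈ 0.924200
step 4 [4y] bond c/1=17/200: DF=(152169/125000 − 17/200·(0.966700+0.961800+0.924200))/(1+17/200) = 1797/2000 ≈ 0.898500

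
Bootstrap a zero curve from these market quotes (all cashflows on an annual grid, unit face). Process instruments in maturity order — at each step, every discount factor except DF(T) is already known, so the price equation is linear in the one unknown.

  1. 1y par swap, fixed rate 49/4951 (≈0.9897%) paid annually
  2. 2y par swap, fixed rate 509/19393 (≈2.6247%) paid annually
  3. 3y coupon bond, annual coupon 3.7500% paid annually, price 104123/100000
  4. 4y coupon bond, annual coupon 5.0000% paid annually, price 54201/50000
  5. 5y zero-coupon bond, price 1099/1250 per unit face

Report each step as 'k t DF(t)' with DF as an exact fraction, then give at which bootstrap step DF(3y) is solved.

1 1 4951/5000
2 2 9491/10000
3 3 1867/2000
4 4 2239/2500
5 5 1099/1250
DF(3y) is solved at step 3

step 1 [1y] swap r/1=49/4951: DF=(1 − 49/4951·(0))/(1+49/4951) = 4951/5000 ≈ 0.990200
step 2 [2y] swap r/1=509/19393: DF=(1 − 509/19393·(0.990200))/(1+509/19393) = 9491/10000 ≈ 0.949100
step 3 [3y] bond c/1=3/80: DF=(104123/100000 − 3/80·(0.990200+0.949100))/(1+3/80) = 1867/2000 ≈ 0.933500
step 4 [4y] bond c/1=1/20: DF=(54201/50000 − 1/20·(0.990200+0.949100+0.933500))/(1+1/20) = 2239/2500 ≈ 0.895600
step 5 [5y] zero: DF = P = 1099/1250 ≈ 0.879200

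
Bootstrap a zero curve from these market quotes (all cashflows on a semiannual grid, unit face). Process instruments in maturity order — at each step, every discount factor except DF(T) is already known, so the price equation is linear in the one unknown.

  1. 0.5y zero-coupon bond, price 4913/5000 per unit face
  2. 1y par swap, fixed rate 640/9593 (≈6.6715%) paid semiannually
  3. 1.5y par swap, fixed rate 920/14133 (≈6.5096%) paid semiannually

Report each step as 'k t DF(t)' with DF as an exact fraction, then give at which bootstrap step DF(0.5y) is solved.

step 1 [0.5y] zero: DF = P = 4913/5000 ≈ 0.982600
step 2 [1y] swap r/2=320/9593: DF=(1 − 320/9593·(0.982600))/(1+320/9593) = 117/125 ≈ 0.936000
step 3 [1.5y] swap r/2=460/14133: DF=(1 − 460/14133·(0.982600+0.936000))/(1+460/14133) = 227/250 ≈ 0.908000

1 1/2 4913/5000
2 1 117/125
3 3/2 227/250
DF(0.5y) is solved at step 1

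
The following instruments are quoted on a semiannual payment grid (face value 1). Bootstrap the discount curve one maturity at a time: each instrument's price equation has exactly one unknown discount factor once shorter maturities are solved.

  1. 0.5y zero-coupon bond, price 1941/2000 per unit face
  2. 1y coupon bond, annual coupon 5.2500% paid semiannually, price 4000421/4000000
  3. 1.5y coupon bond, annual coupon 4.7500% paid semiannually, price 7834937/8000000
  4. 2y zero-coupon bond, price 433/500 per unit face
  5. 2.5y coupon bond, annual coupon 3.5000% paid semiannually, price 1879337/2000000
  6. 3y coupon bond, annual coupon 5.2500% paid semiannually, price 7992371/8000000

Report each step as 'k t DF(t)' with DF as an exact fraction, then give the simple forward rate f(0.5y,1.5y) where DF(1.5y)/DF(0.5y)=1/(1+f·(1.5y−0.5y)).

1 1/2 1941/2000
2 1 9497/10000
3 3/2 9121/10000
4 2 433/500
5 5/2 8599/10000
6 3 8569/10000
f(0.5y,1.5y) = ((1941/2000)/(9121/10000) − 1)/(1) = 584/9121 ≈ 6.4028%

step 1 [0.5y] zero: DF = P = 1941/2000 ≈ 0.970500
step 2 [1y] bond c/2=21/800: DF=(4000421/4000000 − 21/800·(0.970500))/(1+21/800) = 9497/10000 ≈ 0.949700
step 3 [1.5y] bond c/2=19/800: DF=(7834937/8000000 − 19/800·(0.970500+0.949700))/(1+19/800) = 9121/10000 ≈ 0.912100
step 4 [2y] zero: DF = P = 433/500 ≈ 0.866000
step 5 [2.5y] bond c/2=7/400: DF=(1879337/2000000 − 7/400·(0.970500+0.949700+0.912100+0.866000))/(1+7/400) = 8599/10000 ≈ 0.859900
step 6 [3y] bond c/2=21/800: DF=(7992371/8000000 − 21/800·(0.970500+0.949700+0.912100+0.866000+0.859900))/(1+21/800) = 8569/10000 ≈ 0.856900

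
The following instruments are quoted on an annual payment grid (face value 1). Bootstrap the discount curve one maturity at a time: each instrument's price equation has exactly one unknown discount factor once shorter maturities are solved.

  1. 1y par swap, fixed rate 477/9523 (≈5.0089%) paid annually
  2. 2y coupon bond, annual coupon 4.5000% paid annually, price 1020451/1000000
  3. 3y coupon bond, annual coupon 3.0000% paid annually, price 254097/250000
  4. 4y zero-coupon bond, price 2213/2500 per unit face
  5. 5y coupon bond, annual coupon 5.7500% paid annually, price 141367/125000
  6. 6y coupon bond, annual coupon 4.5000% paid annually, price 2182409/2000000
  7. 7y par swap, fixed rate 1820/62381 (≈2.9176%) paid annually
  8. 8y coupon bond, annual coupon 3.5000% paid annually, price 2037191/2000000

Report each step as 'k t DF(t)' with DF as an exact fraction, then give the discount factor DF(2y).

1 1 9523/10000
2 2 1871/2000
3 3 4659/5000
4 4 2213/2500
5 5 217/250
6 6 8473/10000
7 7 409/500
8 8 1933/2500
DF(2y) = 1871/2000 ≈ 0.935500

step 1 [1y] swap r/1=477/9523: DF=(1 − 477/9523·(0))/(1+477/9523) = 9523/10000 ≈ 0.952300
step 2 [2y] bond c/1=9/200: DF=(1020451/1000000 − 9/200·(0.952300))/(1+9/200) = 1871/2000 ≈ 0.935500
step 3 [3y] bond c/1=3/100: DF=(254097/250000 − 3/100·(0.952300+0.935500))/(1+3/100) = 4659/5000 ≈ 0.931800
step 4 [4y] zero: DF = P = 2213/2500 ≈ 0.885200
step 5 [5y] bond c/1=23/400: DF=(141367/125000 − 23/400·(0.952300+0.935500+0.931800+0.885200))/(1+23/400) = 217/250 ≈ 0.868000
step 6 [6y] bond c/1=9/200: DF=(2182409/2000000 − 9/200·(0.952300+0.935500+0.931800+0.885200+0.868000))/(1+9/200) = 8473/10000 ≈ 0.847300
step 7 [7y] swap r/1=1820/62381: DF=(1 − 1820/62381·(0.952300+0.935500+0.931800+0.885200+0.868000+0.847300))/(1+1820/62381) = 409/500 ≈ 0.818000
step 8 [8y] bond c/1=7/200: DF=(2037191/2000000 − 7/200·(0.952300+0.935500+0.931800+0.885200+0.868000+0.847300+0.818000))/(1+7/200) = 1933/2500 ≈ 0.773200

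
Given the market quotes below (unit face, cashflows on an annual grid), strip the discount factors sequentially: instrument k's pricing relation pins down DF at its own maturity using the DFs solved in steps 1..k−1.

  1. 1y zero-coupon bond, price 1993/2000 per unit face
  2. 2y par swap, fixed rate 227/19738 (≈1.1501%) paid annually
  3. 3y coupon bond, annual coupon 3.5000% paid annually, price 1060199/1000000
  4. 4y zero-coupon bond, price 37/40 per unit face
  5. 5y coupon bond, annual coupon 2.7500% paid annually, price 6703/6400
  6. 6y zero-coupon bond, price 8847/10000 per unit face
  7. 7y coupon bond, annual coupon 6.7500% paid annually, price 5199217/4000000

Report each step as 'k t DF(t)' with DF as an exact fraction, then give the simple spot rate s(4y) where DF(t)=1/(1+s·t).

1 1 1993/2000
2 2 9773/10000
3 3 1197/1250
4 4 37/40
5 5 9161/10000
6 6 8847/10000
7 7 8599/10000
s(4y) = (1/(37/40) − 1)/(4) = 3/148 ≈ 2.0270%

step 1 [1y] zero: DF = P = 1993/2000 ≈ 0.996500
step 2 [2y] swap r/1=227/19738: DF=(1 − 227/19738·(0.996500))/(1+227/19738) = 9773/10000 ≈ 0.977300
step 3 [3y] bond c/1=7/200: DF=(1060199/1000000 − 7/200·(0.996500+0.977300))/(1+7/200) = 1197/1250 ≈ 0.957600
step 4 [4y] zero: DF = P = 37/40 ≈ 0.925000
step 5 [5y] bond c/1=11/400: DF=(6703/6400 − 11/400·(0.996500+0.977300+0.957600+0.925000))/(1+11/400) = 9161/10000 ≈ 0.916100
step 6 [6y] zero: DF = P = 8847/10000 ≈ 0.884700
step 7 [7y] bond c/1=27/400: DF=(5199217/4000000 − 27/400·(0.996500+0.977300+0.957600+0.925000+0.916100+0.884700))/(1+27/400) = 8599/10000 ≈ 0.859900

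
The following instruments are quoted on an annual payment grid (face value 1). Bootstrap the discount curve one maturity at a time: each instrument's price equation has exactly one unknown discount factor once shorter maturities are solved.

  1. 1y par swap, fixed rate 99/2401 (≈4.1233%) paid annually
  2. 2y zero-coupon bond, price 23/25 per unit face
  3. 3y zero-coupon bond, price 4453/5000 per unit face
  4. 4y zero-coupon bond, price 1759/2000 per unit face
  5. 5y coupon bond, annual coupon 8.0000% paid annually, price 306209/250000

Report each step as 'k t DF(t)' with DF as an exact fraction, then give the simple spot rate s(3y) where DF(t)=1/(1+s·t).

step 1 [1y] swap r/1=99/2401: DF=(1 − 99/2401·(0))/(1+99/2401) = 2401/2500 ≈ 0.960400
step 2 [2y] zero: DF = P = 23/25 ≈ 0.920000
step 3 [3y] zero: DF = P = 4453/5000 ≈ 0.890600
step 4 [4y] zero: DF = P = 1759/2000 ≈ 0.879500
step 5 [5y] bond c/1=2/25: DF=(306209/250000 − 2/25·(0.960400+0.920000+0.890600+0.879500))/(1+2/25) = 8637/10000 ≈ 0.863700

1 1 2401/2500
2 2 23/25
3 3 4453/5000
4 4 1759/2000
5 5 8637/10000
s(3y) = (1/(4453/5000) − 1)/(3) = 547/13359 ≈ 4.0946%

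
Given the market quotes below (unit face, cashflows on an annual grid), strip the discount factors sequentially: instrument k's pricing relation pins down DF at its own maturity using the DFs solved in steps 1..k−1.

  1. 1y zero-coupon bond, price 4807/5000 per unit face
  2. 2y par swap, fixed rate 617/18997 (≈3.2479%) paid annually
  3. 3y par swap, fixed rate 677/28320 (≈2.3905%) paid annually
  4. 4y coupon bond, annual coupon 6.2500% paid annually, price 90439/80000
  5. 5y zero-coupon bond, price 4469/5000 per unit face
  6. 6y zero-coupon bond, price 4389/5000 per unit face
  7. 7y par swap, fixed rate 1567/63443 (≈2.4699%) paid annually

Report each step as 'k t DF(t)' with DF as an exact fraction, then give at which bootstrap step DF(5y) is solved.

step 1 [1y] zero: DF = P = 4807/5000 ≈ 0.961400
step 2 [2y] swap r/1=617/18997: DF=(1 − 617/18997·(0.961400))/(1+617/18997) = 9383/10000 ≈ 0.938300
step 3 [3y] swap r/1=677/28320: DF=(1 − 677/28320·(0.961400+0.938300))/(1+677/28320) = 9323/10000 ≈ 0.932300
step 4 [4y] bond c/1=1/16: DF=(90439/80000 − 1/16·(0.961400+0.938300+0.932300))/(1+1/16) = 4487/5000 ≈ 0.897400
step 5 [5y] zero: DF = P = 4469/5000 ≈ 0.893800
step 6 [6y] zero: DF = P = 4389/5000 ≈ 0.877800
step 7 [7y] swap r/1=1567/63443: DF=(1 − 1567/63443·(0.961400+0.938300+0.932300+0.897400+0.893800+0.877800))/(1+1567/63443) = 8433/10000 ≈ 0.843300

1 1 4807/5000
2 2 9383/10000
3 3 9323/10000
4 4 4487/5000
5 5 4469/5000
6 6 4389/5000
7 7 8433/10000
DF(5y) is solved at step 5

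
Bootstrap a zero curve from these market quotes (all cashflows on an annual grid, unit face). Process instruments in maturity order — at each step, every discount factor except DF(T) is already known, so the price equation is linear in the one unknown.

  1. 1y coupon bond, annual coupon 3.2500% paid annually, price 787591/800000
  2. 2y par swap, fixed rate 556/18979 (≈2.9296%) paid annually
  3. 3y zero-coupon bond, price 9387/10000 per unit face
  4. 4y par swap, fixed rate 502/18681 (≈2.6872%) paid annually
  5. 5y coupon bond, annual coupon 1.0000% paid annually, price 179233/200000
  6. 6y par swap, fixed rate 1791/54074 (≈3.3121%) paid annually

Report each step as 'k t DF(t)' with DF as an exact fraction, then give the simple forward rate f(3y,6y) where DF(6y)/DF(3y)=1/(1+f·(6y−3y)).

1 1 1907/2000
2 2 2361/2500
3 3 9387/10000
4 4 2249/2500
5 5 8503/10000
6 6 8209/10000
f(3y,6y) = ((9387/10000)/(8209/10000) − 1)/(3) = 1178/24627 ≈ 4.7834%

step 1 [1y] bond c/1=13/400: DF=(787591/800000 − 13/400·(0))/(1+13/400) = 1907/2000 ≈ 0.953500
step 2 [2y] swap r/1=556/18979: DF=(1 − 556/18979·(0.953500))/(1+556/18979) = 2361/2500 ≈ 0.944400
step 3 [3y] zero: DF = P = 9387/10000 ≈ 0.938700
step 4 [4y] swap r/1=502/18681: DF=(1 − 502/18681·(0.953500+0.944400+0.938700))/(1+502/18681) = 2249/2500 ≈ 0.899600
step 5 [5y] bond c/1=1/100: DF=(179233/200000 − 1/100·(0.953500+0.944400+0.938700+0.899600))/(1+1/100) = 8503/10000 ≈ 0.850300
step 6 [6y] swap r/1=1791/54074: DF=(1 − 1791/54074·(0.953500+0.944400+0.938700+0.899600+0.850300))/(1+1791/54074) = 8209/10000 ≈ 0.820900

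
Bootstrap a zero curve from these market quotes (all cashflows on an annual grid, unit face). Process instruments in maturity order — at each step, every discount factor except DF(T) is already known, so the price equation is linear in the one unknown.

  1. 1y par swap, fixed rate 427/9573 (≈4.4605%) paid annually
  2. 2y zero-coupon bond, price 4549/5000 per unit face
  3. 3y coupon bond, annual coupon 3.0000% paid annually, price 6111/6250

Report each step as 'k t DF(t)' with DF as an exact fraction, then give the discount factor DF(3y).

1 1 9573/10000
2 2 4549/5000
3 3 8949/10000
DF(3y) = 8949/10000 ≈ 0.894900

step 1 [1y] swap r/1=427/9573: DF=(1 − 427/9573·(0))/(1+427/9573) = 9573/10000 ≈ 0.957300
step 2 [2y] zero: DF = P = 4549/5000 ≈ 0.909800
step 3 [3y] bond c/1=3/100: DF=(6111/6250 − 3/100·(0.957300+0.909800))/(1+3/100) = 8949/10000 ≈ 0.894900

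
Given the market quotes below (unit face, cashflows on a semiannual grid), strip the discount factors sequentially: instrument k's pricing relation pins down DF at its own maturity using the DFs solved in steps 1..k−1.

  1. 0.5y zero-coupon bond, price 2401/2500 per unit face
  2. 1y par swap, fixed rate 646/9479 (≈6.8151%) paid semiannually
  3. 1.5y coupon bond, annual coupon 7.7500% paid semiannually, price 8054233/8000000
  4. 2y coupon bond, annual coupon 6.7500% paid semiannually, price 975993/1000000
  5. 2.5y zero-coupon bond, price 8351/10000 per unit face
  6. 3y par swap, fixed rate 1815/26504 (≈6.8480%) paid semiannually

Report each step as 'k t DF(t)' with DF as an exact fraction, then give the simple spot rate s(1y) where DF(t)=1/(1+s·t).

1 1/2 2401/2500
2 1 4677/5000
3 3/2 1797/2000
4 2 8529/10000
5 5/2 8351/10000
6 3 1637/2000
s(1y) = (1/(4677/5000) − 1)/(1) = 323/4677 ≈ 6.9061%

step 1 [0.5y] zero: DF = P = 2401/2500 ≈ 0.960400
step 2 [1y] swap r/2=323/9479: DF=(1 − 323/9479·(0.960400))/(1+323/9479) = 4677/5000 ≈ 0.935400
step 3 [1.5y] bond c/2=31/800: DF=(8054233/8000000 − 31/800·(0.960400+0.935400))/(1+31/800) = 1797/2000 ≈ 0.898500
step 4 [2y] bond c/2=27/800: DF=(975993/1000000 − 27/800·(0.960400+0.935400+0.898500))/(1+27/800) = 8529/10000 ≈ 0.852900
step 5 [2.5y] zero: DF = P = 8351/10000 ≈ 0.835100
step 6 [3y] swap r/2=1815/53008: DF=(1 − 1815/53008·(0.960400+0.935400+0.898500+0.852900+0.835100))/(1+1815/53008) = 1637/2000 ≈ 0.818500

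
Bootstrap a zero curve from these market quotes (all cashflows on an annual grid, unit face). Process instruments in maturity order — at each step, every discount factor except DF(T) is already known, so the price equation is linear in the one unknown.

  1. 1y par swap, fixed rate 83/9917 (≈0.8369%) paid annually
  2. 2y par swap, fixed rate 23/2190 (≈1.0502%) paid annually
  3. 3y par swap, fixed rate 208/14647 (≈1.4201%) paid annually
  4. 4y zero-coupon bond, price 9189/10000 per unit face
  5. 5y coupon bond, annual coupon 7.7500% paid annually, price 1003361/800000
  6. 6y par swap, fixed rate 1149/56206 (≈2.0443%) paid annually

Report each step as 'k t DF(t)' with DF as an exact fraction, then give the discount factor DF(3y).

step 1 [1y] swap r/1=83/9917: DF=(1 − 83/9917·(0))/(1+83/9917) = 9917/10000 ≈ 0.991700
step 2 [2y] swap r/1=23/2190: DF=(1 − 23/2190·(0.991700))/(1+23/2190) = 9793/10000 ≈ 0.979300
step 3 [3y] swap r/1=208/14647: DF=(1 − 208/14647·(0.991700+0.979300))/(1+208/14647) = 599/625 ≈ 0.958400
step 4 [4y] zero: DF = P = 9189/10000 ≈ 0.918900
step 5 [5y] bond c/1=31/400: DF=(1003361/800000 − 31/400·(0.991700+0.979300+0.958400+0.918900))/(1+31/400) = 1109/1250 ≈ 0.887200
step 6 [6y] swap r/1=1149/56206: DF=(1 − 1149/56206·(0.991700+0.979300+0.958400+0.918900+0.887200))/(1+1149/56206) = 8851/10000 ≈ 0.885100

1 1 9917/10000
2 2 9793/10000
3 3 599/625
4 4 9189/10000
5 5 1109/1250
6 6 8851/10000
DF(3y) = 599/625 ≈ 0.958400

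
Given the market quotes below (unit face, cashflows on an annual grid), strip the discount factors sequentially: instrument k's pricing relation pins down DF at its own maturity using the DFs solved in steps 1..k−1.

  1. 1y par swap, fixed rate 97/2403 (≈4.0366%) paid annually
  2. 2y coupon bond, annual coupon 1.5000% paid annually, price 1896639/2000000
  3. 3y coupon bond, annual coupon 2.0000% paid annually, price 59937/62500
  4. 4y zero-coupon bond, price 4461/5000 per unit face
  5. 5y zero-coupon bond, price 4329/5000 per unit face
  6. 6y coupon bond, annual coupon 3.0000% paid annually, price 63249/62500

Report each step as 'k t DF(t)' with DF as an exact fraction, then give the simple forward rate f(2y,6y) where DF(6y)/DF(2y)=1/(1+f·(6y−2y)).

step 1 [1y] swap r/1=97/2403: DF=(1 − 97/2403·(0))/(1+97/2403) = 2403/2500 ≈ 0.961200
step 2 [2y] bond c/1=3/200: DF=(1896639/2000000 − 3/200·(0.961200))/(1+3/200) = 9201/10000 ≈ 0.920100
step 3 [3y] bond c/1=1/50: DF=(59937/62500 − 1/50·(0.961200+0.920100))/(1+1/50) = 9033/10000 ≈ 0.903300
step 4 [4y] zero: DF = P = 4461/5000 ≈ 0.892200
step 5 [5y] zero: DF = P = 4329/5000 ≈ 0.865800
step 6 [6y] bond c/1=3/100: DF=(63249/62500 − 3/100·(0.961200+0.920100+0.903300+0.892200+0.865800))/(1+3/100) = 4251/5000 ≈ 0.850200

1 1 2403/2500
2 2 9201/10000
3 3 9033/10000
4 4 4461/5000
5 5 4329/5000
6 6 4251/5000
f(2y,6y) = ((9201/10000)/(4251/5000) − 1)/(4) = 233/11336 ≈ 2.0554%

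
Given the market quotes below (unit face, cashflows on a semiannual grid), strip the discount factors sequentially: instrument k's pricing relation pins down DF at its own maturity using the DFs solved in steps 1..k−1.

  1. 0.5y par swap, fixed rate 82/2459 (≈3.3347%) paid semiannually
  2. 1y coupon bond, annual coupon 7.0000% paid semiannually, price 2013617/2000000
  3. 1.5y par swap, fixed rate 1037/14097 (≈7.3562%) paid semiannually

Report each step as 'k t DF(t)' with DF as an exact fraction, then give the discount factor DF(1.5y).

1 1/2 2459/2500
2 1 1879/2000
3 3/2 8963/10000
DF(1.5y) = 8963/10000 ≈ 0.896300

step 1 [0.5y] swap r/2=41/2459: DF=(1 − 41/2459·(0))/(1+41/2459) = 2459/2500 ≈ 0.983600
step 2 [1y] bond c/2=7/200: DF=(2013617/2000000 − 7/200·(0.983600))/(1+7/200) = 1879/2000 ≈ 0.939500
step 3 [1.5y] swap r/2=1037/28194: DF=(1 − 1037/28194·(0.983600+0.939500))/(1+1037/28194) = 8963/10000 ≈ 0.896300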